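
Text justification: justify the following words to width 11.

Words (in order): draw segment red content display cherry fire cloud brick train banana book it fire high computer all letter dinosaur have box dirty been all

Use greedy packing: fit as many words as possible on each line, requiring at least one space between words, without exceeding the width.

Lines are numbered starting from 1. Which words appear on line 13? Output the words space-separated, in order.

Answer: dinosaur

Derivation:
Line 1: ['draw'] (min_width=4, slack=7)
Line 2: ['segment', 'red'] (min_width=11, slack=0)
Line 3: ['content'] (min_width=7, slack=4)
Line 4: ['display'] (min_width=7, slack=4)
Line 5: ['cherry', 'fire'] (min_width=11, slack=0)
Line 6: ['cloud', 'brick'] (min_width=11, slack=0)
Line 7: ['train'] (min_width=5, slack=6)
Line 8: ['banana', 'book'] (min_width=11, slack=0)
Line 9: ['it', 'fire'] (min_width=7, slack=4)
Line 10: ['high'] (min_width=4, slack=7)
Line 11: ['computer'] (min_width=8, slack=3)
Line 12: ['all', 'letter'] (min_width=10, slack=1)
Line 13: ['dinosaur'] (min_width=8, slack=3)
Line 14: ['have', 'box'] (min_width=8, slack=3)
Line 15: ['dirty', 'been'] (min_width=10, slack=1)
Line 16: ['all'] (min_width=3, slack=8)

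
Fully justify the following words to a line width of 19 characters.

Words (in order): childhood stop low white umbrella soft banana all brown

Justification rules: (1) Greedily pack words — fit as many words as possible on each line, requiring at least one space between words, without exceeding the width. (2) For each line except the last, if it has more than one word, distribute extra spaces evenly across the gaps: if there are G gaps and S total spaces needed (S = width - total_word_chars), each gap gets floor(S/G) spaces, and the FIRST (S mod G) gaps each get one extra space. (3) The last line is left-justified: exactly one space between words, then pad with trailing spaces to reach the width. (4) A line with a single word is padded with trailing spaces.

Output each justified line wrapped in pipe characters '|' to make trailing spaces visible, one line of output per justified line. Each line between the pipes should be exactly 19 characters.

Line 1: ['childhood', 'stop', 'low'] (min_width=18, slack=1)
Line 2: ['white', 'umbrella', 'soft'] (min_width=19, slack=0)
Line 3: ['banana', 'all', 'brown'] (min_width=16, slack=3)

Answer: |childhood  stop low|
|white umbrella soft|
|banana all brown   |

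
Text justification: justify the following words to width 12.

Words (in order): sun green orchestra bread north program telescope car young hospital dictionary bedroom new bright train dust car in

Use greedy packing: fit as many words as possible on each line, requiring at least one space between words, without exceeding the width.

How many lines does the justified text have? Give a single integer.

Line 1: ['sun', 'green'] (min_width=9, slack=3)
Line 2: ['orchestra'] (min_width=9, slack=3)
Line 3: ['bread', 'north'] (min_width=11, slack=1)
Line 4: ['program'] (min_width=7, slack=5)
Line 5: ['telescope'] (min_width=9, slack=3)
Line 6: ['car', 'young'] (min_width=9, slack=3)
Line 7: ['hospital'] (min_width=8, slack=4)
Line 8: ['dictionary'] (min_width=10, slack=2)
Line 9: ['bedroom', 'new'] (min_width=11, slack=1)
Line 10: ['bright', 'train'] (min_width=12, slack=0)
Line 11: ['dust', 'car', 'in'] (min_width=11, slack=1)
Total lines: 11

Answer: 11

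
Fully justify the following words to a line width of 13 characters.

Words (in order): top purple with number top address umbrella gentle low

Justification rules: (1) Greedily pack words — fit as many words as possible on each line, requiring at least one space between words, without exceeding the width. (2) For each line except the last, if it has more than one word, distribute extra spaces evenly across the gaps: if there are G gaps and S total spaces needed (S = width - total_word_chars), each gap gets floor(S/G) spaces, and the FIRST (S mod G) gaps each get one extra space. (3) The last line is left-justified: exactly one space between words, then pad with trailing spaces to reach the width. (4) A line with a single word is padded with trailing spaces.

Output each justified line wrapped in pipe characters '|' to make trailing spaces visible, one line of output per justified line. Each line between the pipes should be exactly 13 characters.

Line 1: ['top', 'purple'] (min_width=10, slack=3)
Line 2: ['with', 'number'] (min_width=11, slack=2)
Line 3: ['top', 'address'] (min_width=11, slack=2)
Line 4: ['umbrella'] (min_width=8, slack=5)
Line 5: ['gentle', 'low'] (min_width=10, slack=3)

Answer: |top    purple|
|with   number|
|top   address|
|umbrella     |
|gentle low   |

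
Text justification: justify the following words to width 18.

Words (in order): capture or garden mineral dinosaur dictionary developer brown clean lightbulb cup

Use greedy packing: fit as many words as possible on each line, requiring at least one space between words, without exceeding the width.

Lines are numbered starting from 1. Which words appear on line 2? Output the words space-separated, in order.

Answer: mineral dinosaur

Derivation:
Line 1: ['capture', 'or', 'garden'] (min_width=17, slack=1)
Line 2: ['mineral', 'dinosaur'] (min_width=16, slack=2)
Line 3: ['dictionary'] (min_width=10, slack=8)
Line 4: ['developer', 'brown'] (min_width=15, slack=3)
Line 5: ['clean', 'lightbulb'] (min_width=15, slack=3)
Line 6: ['cup'] (min_width=3, slack=15)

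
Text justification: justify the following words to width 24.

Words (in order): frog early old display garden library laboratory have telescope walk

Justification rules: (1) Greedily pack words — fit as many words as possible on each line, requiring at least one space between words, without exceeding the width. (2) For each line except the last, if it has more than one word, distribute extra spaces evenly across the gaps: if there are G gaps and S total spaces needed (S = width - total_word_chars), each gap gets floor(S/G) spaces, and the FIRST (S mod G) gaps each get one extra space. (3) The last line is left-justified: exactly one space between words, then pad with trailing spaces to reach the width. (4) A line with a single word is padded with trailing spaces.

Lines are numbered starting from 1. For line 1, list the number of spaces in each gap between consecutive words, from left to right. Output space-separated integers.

Answer: 2 2 1

Derivation:
Line 1: ['frog', 'early', 'old', 'display'] (min_width=22, slack=2)
Line 2: ['garden', 'library'] (min_width=14, slack=10)
Line 3: ['laboratory', 'have'] (min_width=15, slack=9)
Line 4: ['telescope', 'walk'] (min_width=14, slack=10)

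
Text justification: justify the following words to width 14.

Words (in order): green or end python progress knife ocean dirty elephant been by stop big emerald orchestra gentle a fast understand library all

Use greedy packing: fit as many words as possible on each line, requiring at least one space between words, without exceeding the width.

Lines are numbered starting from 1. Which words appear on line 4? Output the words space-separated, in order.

Answer: ocean dirty

Derivation:
Line 1: ['green', 'or', 'end'] (min_width=12, slack=2)
Line 2: ['python'] (min_width=6, slack=8)
Line 3: ['progress', 'knife'] (min_width=14, slack=0)
Line 4: ['ocean', 'dirty'] (min_width=11, slack=3)
Line 5: ['elephant', 'been'] (min_width=13, slack=1)
Line 6: ['by', 'stop', 'big'] (min_width=11, slack=3)
Line 7: ['emerald'] (min_width=7, slack=7)
Line 8: ['orchestra'] (min_width=9, slack=5)
Line 9: ['gentle', 'a', 'fast'] (min_width=13, slack=1)
Line 10: ['understand'] (min_width=10, slack=4)
Line 11: ['library', 'all'] (min_width=11, slack=3)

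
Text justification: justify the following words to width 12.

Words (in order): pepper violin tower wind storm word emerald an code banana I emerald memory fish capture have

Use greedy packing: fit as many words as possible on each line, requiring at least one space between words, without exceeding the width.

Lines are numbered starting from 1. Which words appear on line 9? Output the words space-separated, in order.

Answer: capture have

Derivation:
Line 1: ['pepper'] (min_width=6, slack=6)
Line 2: ['violin', 'tower'] (min_width=12, slack=0)
Line 3: ['wind', 'storm'] (min_width=10, slack=2)
Line 4: ['word', 'emerald'] (min_width=12, slack=0)
Line 5: ['an', 'code'] (min_width=7, slack=5)
Line 6: ['banana', 'I'] (min_width=8, slack=4)
Line 7: ['emerald'] (min_width=7, slack=5)
Line 8: ['memory', 'fish'] (min_width=11, slack=1)
Line 9: ['capture', 'have'] (min_width=12, slack=0)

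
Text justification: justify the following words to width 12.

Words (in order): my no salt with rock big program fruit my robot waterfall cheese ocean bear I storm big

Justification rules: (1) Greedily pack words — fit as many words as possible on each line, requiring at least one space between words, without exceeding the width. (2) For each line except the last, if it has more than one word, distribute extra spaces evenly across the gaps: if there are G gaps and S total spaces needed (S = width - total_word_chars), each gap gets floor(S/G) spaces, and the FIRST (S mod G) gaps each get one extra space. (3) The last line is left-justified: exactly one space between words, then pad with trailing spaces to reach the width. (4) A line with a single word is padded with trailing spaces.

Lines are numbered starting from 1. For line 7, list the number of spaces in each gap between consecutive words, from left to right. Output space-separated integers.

Line 1: ['my', 'no', 'salt'] (min_width=10, slack=2)
Line 2: ['with', 'rock'] (min_width=9, slack=3)
Line 3: ['big', 'program'] (min_width=11, slack=1)
Line 4: ['fruit', 'my'] (min_width=8, slack=4)
Line 5: ['robot'] (min_width=5, slack=7)
Line 6: ['waterfall'] (min_width=9, slack=3)
Line 7: ['cheese', 'ocean'] (min_width=12, slack=0)
Line 8: ['bear', 'I', 'storm'] (min_width=12, slack=0)
Line 9: ['big'] (min_width=3, slack=9)

Answer: 1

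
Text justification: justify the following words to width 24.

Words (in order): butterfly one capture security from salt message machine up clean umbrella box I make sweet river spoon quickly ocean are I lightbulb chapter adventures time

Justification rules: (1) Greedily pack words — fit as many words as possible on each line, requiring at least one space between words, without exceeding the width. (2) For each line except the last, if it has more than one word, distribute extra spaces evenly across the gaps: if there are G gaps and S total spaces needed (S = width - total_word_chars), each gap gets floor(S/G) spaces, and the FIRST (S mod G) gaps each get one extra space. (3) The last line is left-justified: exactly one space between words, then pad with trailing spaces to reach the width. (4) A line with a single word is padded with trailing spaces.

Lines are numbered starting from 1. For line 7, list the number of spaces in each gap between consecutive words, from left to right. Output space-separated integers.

Answer: 8

Derivation:
Line 1: ['butterfly', 'one', 'capture'] (min_width=21, slack=3)
Line 2: ['security', 'from', 'salt'] (min_width=18, slack=6)
Line 3: ['message', 'machine', 'up', 'clean'] (min_width=24, slack=0)
Line 4: ['umbrella', 'box', 'I', 'make'] (min_width=19, slack=5)
Line 5: ['sweet', 'river', 'spoon'] (min_width=17, slack=7)
Line 6: ['quickly', 'ocean', 'are', 'I'] (min_width=19, slack=5)
Line 7: ['lightbulb', 'chapter'] (min_width=17, slack=7)
Line 8: ['adventures', 'time'] (min_width=15, slack=9)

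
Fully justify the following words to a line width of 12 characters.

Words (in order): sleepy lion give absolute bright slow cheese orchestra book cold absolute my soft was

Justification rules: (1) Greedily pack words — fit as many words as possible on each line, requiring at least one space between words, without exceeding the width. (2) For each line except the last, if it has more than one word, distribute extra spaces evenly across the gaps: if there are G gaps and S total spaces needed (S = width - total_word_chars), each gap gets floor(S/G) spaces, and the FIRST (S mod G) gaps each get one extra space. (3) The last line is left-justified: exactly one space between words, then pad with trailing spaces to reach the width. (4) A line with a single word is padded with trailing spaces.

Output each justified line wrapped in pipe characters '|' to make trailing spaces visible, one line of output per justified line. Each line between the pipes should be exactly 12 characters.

Line 1: ['sleepy', 'lion'] (min_width=11, slack=1)
Line 2: ['give'] (min_width=4, slack=8)
Line 3: ['absolute'] (min_width=8, slack=4)
Line 4: ['bright', 'slow'] (min_width=11, slack=1)
Line 5: ['cheese'] (min_width=6, slack=6)
Line 6: ['orchestra'] (min_width=9, slack=3)
Line 7: ['book', 'cold'] (min_width=9, slack=3)
Line 8: ['absolute', 'my'] (min_width=11, slack=1)
Line 9: ['soft', 'was'] (min_width=8, slack=4)

Answer: |sleepy  lion|
|give        |
|absolute    |
|bright  slow|
|cheese      |
|orchestra   |
|book    cold|
|absolute  my|
|soft was    |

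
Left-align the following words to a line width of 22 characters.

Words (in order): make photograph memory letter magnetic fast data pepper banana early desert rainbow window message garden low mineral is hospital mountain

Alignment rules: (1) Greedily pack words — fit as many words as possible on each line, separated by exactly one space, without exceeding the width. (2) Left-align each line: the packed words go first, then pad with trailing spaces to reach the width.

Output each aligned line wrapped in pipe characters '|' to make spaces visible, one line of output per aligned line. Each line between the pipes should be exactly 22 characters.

Answer: |make photograph memory|
|letter magnetic fast  |
|data pepper banana    |
|early desert rainbow  |
|window message garden |
|low mineral is        |
|hospital mountain     |

Derivation:
Line 1: ['make', 'photograph', 'memory'] (min_width=22, slack=0)
Line 2: ['letter', 'magnetic', 'fast'] (min_width=20, slack=2)
Line 3: ['data', 'pepper', 'banana'] (min_width=18, slack=4)
Line 4: ['early', 'desert', 'rainbow'] (min_width=20, slack=2)
Line 5: ['window', 'message', 'garden'] (min_width=21, slack=1)
Line 6: ['low', 'mineral', 'is'] (min_width=14, slack=8)
Line 7: ['hospital', 'mountain'] (min_width=17, slack=5)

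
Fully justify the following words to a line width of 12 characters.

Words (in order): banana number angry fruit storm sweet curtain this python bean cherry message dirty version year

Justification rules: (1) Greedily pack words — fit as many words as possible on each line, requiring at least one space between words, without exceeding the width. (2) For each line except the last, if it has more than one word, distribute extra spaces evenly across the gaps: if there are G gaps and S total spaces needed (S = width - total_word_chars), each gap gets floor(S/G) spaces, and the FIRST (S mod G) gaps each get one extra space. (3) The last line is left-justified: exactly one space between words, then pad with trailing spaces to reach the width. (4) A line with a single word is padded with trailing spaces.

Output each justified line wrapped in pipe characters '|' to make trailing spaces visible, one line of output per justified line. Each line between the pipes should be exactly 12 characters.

Answer: |banana      |
|number angry|
|fruit  storm|
|sweet       |
|curtain this|
|python  bean|
|cherry      |
|message     |
|dirty       |
|version year|

Derivation:
Line 1: ['banana'] (min_width=6, slack=6)
Line 2: ['number', 'angry'] (min_width=12, slack=0)
Line 3: ['fruit', 'storm'] (min_width=11, slack=1)
Line 4: ['sweet'] (min_width=5, slack=7)
Line 5: ['curtain', 'this'] (min_width=12, slack=0)
Line 6: ['python', 'bean'] (min_width=11, slack=1)
Line 7: ['cherry'] (min_width=6, slack=6)
Line 8: ['message'] (min_width=7, slack=5)
Line 9: ['dirty'] (min_width=5, slack=7)
Line 10: ['version', 'year'] (min_width=12, slack=0)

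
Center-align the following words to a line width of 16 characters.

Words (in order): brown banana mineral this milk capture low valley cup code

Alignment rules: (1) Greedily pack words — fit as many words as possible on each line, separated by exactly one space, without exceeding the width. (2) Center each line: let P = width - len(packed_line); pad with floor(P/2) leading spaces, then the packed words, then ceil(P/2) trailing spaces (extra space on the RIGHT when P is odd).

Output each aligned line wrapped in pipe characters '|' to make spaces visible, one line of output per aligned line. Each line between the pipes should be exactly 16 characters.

Answer: |  brown banana  |
|  mineral this  |
|milk capture low|
|valley cup code |

Derivation:
Line 1: ['brown', 'banana'] (min_width=12, slack=4)
Line 2: ['mineral', 'this'] (min_width=12, slack=4)
Line 3: ['milk', 'capture', 'low'] (min_width=16, slack=0)
Line 4: ['valley', 'cup', 'code'] (min_width=15, slack=1)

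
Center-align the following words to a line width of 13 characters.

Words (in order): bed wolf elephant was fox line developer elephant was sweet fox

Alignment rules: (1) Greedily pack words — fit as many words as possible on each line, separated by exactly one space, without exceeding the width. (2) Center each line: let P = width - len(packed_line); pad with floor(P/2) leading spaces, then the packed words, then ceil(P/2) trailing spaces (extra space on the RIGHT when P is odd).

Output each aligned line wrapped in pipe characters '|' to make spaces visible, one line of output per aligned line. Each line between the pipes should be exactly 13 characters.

Answer: |  bed wolf   |
|elephant was |
|  fox line   |
|  developer  |
|elephant was |
|  sweet fox  |

Derivation:
Line 1: ['bed', 'wolf'] (min_width=8, slack=5)
Line 2: ['elephant', 'was'] (min_width=12, slack=1)
Line 3: ['fox', 'line'] (min_width=8, slack=5)
Line 4: ['developer'] (min_width=9, slack=4)
Line 5: ['elephant', 'was'] (min_width=12, slack=1)
Line 6: ['sweet', 'fox'] (min_width=9, slack=4)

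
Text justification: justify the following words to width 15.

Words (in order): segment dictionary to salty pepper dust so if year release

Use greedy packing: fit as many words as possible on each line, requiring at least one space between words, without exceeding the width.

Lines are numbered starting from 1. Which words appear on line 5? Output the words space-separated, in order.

Line 1: ['segment'] (min_width=7, slack=8)
Line 2: ['dictionary', 'to'] (min_width=13, slack=2)
Line 3: ['salty', 'pepper'] (min_width=12, slack=3)
Line 4: ['dust', 'so', 'if', 'year'] (min_width=15, slack=0)
Line 5: ['release'] (min_width=7, slack=8)

Answer: release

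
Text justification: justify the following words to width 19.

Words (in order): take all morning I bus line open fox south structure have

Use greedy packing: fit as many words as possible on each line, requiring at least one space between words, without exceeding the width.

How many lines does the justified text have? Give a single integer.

Line 1: ['take', 'all', 'morning', 'I'] (min_width=18, slack=1)
Line 2: ['bus', 'line', 'open', 'fox'] (min_width=17, slack=2)
Line 3: ['south', 'structure'] (min_width=15, slack=4)
Line 4: ['have'] (min_width=4, slack=15)
Total lines: 4

Answer: 4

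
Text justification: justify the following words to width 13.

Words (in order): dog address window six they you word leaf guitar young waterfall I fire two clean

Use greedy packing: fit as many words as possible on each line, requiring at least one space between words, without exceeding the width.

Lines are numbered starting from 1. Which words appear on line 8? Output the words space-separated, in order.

Line 1: ['dog', 'address'] (min_width=11, slack=2)
Line 2: ['window', 'six'] (min_width=10, slack=3)
Line 3: ['they', 'you', 'word'] (min_width=13, slack=0)
Line 4: ['leaf', 'guitar'] (min_width=11, slack=2)
Line 5: ['young'] (min_width=5, slack=8)
Line 6: ['waterfall', 'I'] (min_width=11, slack=2)
Line 7: ['fire', 'two'] (min_width=8, slack=5)
Line 8: ['clean'] (min_width=5, slack=8)

Answer: clean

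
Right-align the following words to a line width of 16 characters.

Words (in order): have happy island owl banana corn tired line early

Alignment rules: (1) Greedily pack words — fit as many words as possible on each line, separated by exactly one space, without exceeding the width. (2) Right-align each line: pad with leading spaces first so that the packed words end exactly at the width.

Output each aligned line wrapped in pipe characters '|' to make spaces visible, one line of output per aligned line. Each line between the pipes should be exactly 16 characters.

Answer: |      have happy|
|      island owl|
|     banana corn|
|tired line early|

Derivation:
Line 1: ['have', 'happy'] (min_width=10, slack=6)
Line 2: ['island', 'owl'] (min_width=10, slack=6)
Line 3: ['banana', 'corn'] (min_width=11, slack=5)
Line 4: ['tired', 'line', 'early'] (min_width=16, slack=0)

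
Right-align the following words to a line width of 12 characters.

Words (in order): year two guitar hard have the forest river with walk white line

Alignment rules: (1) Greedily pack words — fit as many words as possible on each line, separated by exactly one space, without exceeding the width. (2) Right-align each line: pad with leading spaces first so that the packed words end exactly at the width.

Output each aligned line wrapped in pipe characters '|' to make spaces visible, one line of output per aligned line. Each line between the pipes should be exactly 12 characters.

Line 1: ['year', 'two'] (min_width=8, slack=4)
Line 2: ['guitar', 'hard'] (min_width=11, slack=1)
Line 3: ['have', 'the'] (min_width=8, slack=4)
Line 4: ['forest', 'river'] (min_width=12, slack=0)
Line 5: ['with', 'walk'] (min_width=9, slack=3)
Line 6: ['white', 'line'] (min_width=10, slack=2)

Answer: |    year two|
| guitar hard|
|    have the|
|forest river|
|   with walk|
|  white line|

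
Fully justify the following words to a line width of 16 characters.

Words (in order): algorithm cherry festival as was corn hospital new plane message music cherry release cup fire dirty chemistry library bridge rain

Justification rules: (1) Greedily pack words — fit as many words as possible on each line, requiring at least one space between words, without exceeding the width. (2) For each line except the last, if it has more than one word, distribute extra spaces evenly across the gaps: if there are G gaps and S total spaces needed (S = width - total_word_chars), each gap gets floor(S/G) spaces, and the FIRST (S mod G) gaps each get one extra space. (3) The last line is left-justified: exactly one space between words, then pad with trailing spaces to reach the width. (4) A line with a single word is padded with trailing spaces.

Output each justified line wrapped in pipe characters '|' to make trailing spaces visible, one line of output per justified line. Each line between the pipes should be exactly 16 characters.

Answer: |algorithm cherry|
|festival  as was|
|corn    hospital|
|new        plane|
|message    music|
|cherry   release|
|cup  fire  dirty|
|chemistry       |
|library   bridge|
|rain            |

Derivation:
Line 1: ['algorithm', 'cherry'] (min_width=16, slack=0)
Line 2: ['festival', 'as', 'was'] (min_width=15, slack=1)
Line 3: ['corn', 'hospital'] (min_width=13, slack=3)
Line 4: ['new', 'plane'] (min_width=9, slack=7)
Line 5: ['message', 'music'] (min_width=13, slack=3)
Line 6: ['cherry', 'release'] (min_width=14, slack=2)
Line 7: ['cup', 'fire', 'dirty'] (min_width=14, slack=2)
Line 8: ['chemistry'] (min_width=9, slack=7)
Line 9: ['library', 'bridge'] (min_width=14, slack=2)
Line 10: ['rain'] (min_width=4, slack=12)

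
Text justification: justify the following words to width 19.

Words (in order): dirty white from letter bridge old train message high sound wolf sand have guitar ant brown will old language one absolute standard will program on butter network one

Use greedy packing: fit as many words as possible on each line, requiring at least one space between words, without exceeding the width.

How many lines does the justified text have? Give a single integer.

Answer: 10

Derivation:
Line 1: ['dirty', 'white', 'from'] (min_width=16, slack=3)
Line 2: ['letter', 'bridge', 'old'] (min_width=17, slack=2)
Line 3: ['train', 'message', 'high'] (min_width=18, slack=1)
Line 4: ['sound', 'wolf', 'sand'] (min_width=15, slack=4)
Line 5: ['have', 'guitar', 'ant'] (min_width=15, slack=4)
Line 6: ['brown', 'will', 'old'] (min_width=14, slack=5)
Line 7: ['language', 'one'] (min_width=12, slack=7)
Line 8: ['absolute', 'standard'] (min_width=17, slack=2)
Line 9: ['will', 'program', 'on'] (min_width=15, slack=4)
Line 10: ['butter', 'network', 'one'] (min_width=18, slack=1)
Total lines: 10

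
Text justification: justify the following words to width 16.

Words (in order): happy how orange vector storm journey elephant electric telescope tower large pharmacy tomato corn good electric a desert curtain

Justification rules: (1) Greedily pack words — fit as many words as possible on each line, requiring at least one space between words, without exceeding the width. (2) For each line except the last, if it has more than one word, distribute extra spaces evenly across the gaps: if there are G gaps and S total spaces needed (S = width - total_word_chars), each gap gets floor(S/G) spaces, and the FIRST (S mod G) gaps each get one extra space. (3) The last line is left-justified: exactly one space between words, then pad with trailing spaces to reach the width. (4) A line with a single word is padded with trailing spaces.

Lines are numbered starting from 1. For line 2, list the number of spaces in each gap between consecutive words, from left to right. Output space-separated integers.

Line 1: ['happy', 'how', 'orange'] (min_width=16, slack=0)
Line 2: ['vector', 'storm'] (min_width=12, slack=4)
Line 3: ['journey', 'elephant'] (min_width=16, slack=0)
Line 4: ['electric'] (min_width=8, slack=8)
Line 5: ['telescope', 'tower'] (min_width=15, slack=1)
Line 6: ['large', 'pharmacy'] (min_width=14, slack=2)
Line 7: ['tomato', 'corn', 'good'] (min_width=16, slack=0)
Line 8: ['electric', 'a'] (min_width=10, slack=6)
Line 9: ['desert', 'curtain'] (min_width=14, slack=2)

Answer: 5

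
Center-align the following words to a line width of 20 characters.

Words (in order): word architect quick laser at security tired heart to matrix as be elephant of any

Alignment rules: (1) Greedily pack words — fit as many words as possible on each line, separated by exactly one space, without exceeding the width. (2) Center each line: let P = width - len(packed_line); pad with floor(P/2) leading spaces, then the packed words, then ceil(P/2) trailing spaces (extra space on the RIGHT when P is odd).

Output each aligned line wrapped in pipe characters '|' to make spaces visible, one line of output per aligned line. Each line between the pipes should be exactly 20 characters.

Line 1: ['word', 'architect', 'quick'] (min_width=20, slack=0)
Line 2: ['laser', 'at', 'security'] (min_width=17, slack=3)
Line 3: ['tired', 'heart', 'to'] (min_width=14, slack=6)
Line 4: ['matrix', 'as', 'be'] (min_width=12, slack=8)
Line 5: ['elephant', 'of', 'any'] (min_width=15, slack=5)

Answer: |word architect quick|
| laser at security  |
|   tired heart to   |
|    matrix as be    |
|  elephant of any   |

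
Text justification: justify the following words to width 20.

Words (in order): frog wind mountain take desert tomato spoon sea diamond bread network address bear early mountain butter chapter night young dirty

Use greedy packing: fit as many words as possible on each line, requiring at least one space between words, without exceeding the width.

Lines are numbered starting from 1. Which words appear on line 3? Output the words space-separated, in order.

Line 1: ['frog', 'wind', 'mountain'] (min_width=18, slack=2)
Line 2: ['take', 'desert', 'tomato'] (min_width=18, slack=2)
Line 3: ['spoon', 'sea', 'diamond'] (min_width=17, slack=3)
Line 4: ['bread', 'network'] (min_width=13, slack=7)
Line 5: ['address', 'bear', 'early'] (min_width=18, slack=2)
Line 6: ['mountain', 'butter'] (min_width=15, slack=5)
Line 7: ['chapter', 'night', 'young'] (min_width=19, slack=1)
Line 8: ['dirty'] (min_width=5, slack=15)

Answer: spoon sea diamond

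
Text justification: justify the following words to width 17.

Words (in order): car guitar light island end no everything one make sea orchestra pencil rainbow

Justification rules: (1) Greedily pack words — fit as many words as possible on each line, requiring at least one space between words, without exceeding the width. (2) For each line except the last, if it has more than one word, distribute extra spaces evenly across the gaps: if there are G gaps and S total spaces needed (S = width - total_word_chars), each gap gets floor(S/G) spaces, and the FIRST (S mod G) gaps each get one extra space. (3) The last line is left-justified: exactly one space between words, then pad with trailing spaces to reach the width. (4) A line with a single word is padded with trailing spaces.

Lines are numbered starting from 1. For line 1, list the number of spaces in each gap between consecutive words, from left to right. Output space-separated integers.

Line 1: ['car', 'guitar', 'light'] (min_width=16, slack=1)
Line 2: ['island', 'end', 'no'] (min_width=13, slack=4)
Line 3: ['everything', 'one'] (min_width=14, slack=3)
Line 4: ['make', 'sea'] (min_width=8, slack=9)
Line 5: ['orchestra', 'pencil'] (min_width=16, slack=1)
Line 6: ['rainbow'] (min_width=7, slack=10)

Answer: 2 1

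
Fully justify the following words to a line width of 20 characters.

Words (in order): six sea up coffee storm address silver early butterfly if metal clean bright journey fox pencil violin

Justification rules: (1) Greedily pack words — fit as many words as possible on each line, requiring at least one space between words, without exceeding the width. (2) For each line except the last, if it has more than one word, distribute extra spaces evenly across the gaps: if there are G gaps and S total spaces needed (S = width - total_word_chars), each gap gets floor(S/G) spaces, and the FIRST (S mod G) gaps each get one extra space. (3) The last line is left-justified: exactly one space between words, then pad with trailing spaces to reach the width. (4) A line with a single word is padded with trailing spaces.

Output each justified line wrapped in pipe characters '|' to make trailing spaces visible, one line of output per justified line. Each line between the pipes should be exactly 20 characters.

Answer: |six  sea  up  coffee|
|storm address silver|
|early  butterfly  if|
|metal  clean  bright|
|journey  fox  pencil|
|violin              |

Derivation:
Line 1: ['six', 'sea', 'up', 'coffee'] (min_width=17, slack=3)
Line 2: ['storm', 'address', 'silver'] (min_width=20, slack=0)
Line 3: ['early', 'butterfly', 'if'] (min_width=18, slack=2)
Line 4: ['metal', 'clean', 'bright'] (min_width=18, slack=2)
Line 5: ['journey', 'fox', 'pencil'] (min_width=18, slack=2)
Line 6: ['violin'] (min_width=6, slack=14)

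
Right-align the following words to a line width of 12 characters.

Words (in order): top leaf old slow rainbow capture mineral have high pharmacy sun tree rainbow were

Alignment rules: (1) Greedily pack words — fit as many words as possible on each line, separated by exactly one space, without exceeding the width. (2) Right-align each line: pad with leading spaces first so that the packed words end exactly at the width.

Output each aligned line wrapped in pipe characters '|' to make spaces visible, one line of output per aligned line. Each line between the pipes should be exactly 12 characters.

Line 1: ['top', 'leaf', 'old'] (min_width=12, slack=0)
Line 2: ['slow', 'rainbow'] (min_width=12, slack=0)
Line 3: ['capture'] (min_width=7, slack=5)
Line 4: ['mineral', 'have'] (min_width=12, slack=0)
Line 5: ['high'] (min_width=4, slack=8)
Line 6: ['pharmacy', 'sun'] (min_width=12, slack=0)
Line 7: ['tree', 'rainbow'] (min_width=12, slack=0)
Line 8: ['were'] (min_width=4, slack=8)

Answer: |top leaf old|
|slow rainbow|
|     capture|
|mineral have|
|        high|
|pharmacy sun|
|tree rainbow|
|        were|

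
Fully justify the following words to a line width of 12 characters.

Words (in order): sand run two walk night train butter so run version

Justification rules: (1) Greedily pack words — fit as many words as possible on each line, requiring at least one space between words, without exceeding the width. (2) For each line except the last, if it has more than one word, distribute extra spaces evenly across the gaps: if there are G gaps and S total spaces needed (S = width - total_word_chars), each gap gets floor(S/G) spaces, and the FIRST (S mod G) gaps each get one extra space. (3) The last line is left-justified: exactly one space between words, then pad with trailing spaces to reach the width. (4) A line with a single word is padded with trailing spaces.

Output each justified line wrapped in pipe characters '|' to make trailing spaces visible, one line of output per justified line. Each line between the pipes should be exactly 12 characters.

Line 1: ['sand', 'run', 'two'] (min_width=12, slack=0)
Line 2: ['walk', 'night'] (min_width=10, slack=2)
Line 3: ['train', 'butter'] (min_width=12, slack=0)
Line 4: ['so', 'run'] (min_width=6, slack=6)
Line 5: ['version'] (min_width=7, slack=5)

Answer: |sand run two|
|walk   night|
|train butter|
|so       run|
|version     |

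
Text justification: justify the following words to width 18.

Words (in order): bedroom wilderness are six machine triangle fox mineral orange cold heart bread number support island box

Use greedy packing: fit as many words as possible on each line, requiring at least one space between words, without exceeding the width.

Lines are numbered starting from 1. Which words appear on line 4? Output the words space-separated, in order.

Line 1: ['bedroom', 'wilderness'] (min_width=18, slack=0)
Line 2: ['are', 'six', 'machine'] (min_width=15, slack=3)
Line 3: ['triangle', 'fox'] (min_width=12, slack=6)
Line 4: ['mineral', 'orange'] (min_width=14, slack=4)
Line 5: ['cold', 'heart', 'bread'] (min_width=16, slack=2)
Line 6: ['number', 'support'] (min_width=14, slack=4)
Line 7: ['island', 'box'] (min_width=10, slack=8)

Answer: mineral orange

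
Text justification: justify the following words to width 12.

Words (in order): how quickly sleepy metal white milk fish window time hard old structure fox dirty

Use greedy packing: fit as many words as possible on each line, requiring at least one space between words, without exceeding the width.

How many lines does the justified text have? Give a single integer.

Line 1: ['how', 'quickly'] (min_width=11, slack=1)
Line 2: ['sleepy', 'metal'] (min_width=12, slack=0)
Line 3: ['white', 'milk'] (min_width=10, slack=2)
Line 4: ['fish', 'window'] (min_width=11, slack=1)
Line 5: ['time', 'hard'] (min_width=9, slack=3)
Line 6: ['old'] (min_width=3, slack=9)
Line 7: ['structure'] (min_width=9, slack=3)
Line 8: ['fox', 'dirty'] (min_width=9, slack=3)
Total lines: 8

Answer: 8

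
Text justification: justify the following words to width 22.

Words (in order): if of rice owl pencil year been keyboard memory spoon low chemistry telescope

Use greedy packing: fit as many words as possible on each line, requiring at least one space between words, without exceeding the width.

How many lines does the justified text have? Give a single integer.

Answer: 4

Derivation:
Line 1: ['if', 'of', 'rice', 'owl', 'pencil'] (min_width=21, slack=1)
Line 2: ['year', 'been', 'keyboard'] (min_width=18, slack=4)
Line 3: ['memory', 'spoon', 'low'] (min_width=16, slack=6)
Line 4: ['chemistry', 'telescope'] (min_width=19, slack=3)
Total lines: 4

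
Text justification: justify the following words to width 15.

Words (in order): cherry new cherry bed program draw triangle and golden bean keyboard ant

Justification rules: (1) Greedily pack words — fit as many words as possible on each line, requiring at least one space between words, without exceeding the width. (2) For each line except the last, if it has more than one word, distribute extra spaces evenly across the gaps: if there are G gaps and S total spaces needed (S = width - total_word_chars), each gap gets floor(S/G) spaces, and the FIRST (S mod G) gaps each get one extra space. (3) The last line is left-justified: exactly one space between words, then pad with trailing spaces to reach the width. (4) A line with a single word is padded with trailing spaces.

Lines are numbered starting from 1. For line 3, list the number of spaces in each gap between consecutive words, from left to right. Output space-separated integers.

Answer: 4

Derivation:
Line 1: ['cherry', 'new'] (min_width=10, slack=5)
Line 2: ['cherry', 'bed'] (min_width=10, slack=5)
Line 3: ['program', 'draw'] (min_width=12, slack=3)
Line 4: ['triangle', 'and'] (min_width=12, slack=3)
Line 5: ['golden', 'bean'] (min_width=11, slack=4)
Line 6: ['keyboard', 'ant'] (min_width=12, slack=3)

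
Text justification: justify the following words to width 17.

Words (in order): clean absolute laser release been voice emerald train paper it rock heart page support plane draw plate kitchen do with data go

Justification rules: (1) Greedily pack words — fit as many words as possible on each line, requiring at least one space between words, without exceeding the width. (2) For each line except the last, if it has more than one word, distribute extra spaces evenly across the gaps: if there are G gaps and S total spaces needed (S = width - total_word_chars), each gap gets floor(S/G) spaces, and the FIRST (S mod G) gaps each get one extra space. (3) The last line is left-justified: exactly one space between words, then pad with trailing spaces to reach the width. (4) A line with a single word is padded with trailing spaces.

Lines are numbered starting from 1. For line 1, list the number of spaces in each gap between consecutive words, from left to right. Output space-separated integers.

Answer: 4

Derivation:
Line 1: ['clean', 'absolute'] (min_width=14, slack=3)
Line 2: ['laser', 'release'] (min_width=13, slack=4)
Line 3: ['been', 'voice'] (min_width=10, slack=7)
Line 4: ['emerald', 'train'] (min_width=13, slack=4)
Line 5: ['paper', 'it', 'rock'] (min_width=13, slack=4)
Line 6: ['heart', 'page'] (min_width=10, slack=7)
Line 7: ['support', 'plane'] (min_width=13, slack=4)
Line 8: ['draw', 'plate'] (min_width=10, slack=7)
Line 9: ['kitchen', 'do', 'with'] (min_width=15, slack=2)
Line 10: ['data', 'go'] (min_width=7, slack=10)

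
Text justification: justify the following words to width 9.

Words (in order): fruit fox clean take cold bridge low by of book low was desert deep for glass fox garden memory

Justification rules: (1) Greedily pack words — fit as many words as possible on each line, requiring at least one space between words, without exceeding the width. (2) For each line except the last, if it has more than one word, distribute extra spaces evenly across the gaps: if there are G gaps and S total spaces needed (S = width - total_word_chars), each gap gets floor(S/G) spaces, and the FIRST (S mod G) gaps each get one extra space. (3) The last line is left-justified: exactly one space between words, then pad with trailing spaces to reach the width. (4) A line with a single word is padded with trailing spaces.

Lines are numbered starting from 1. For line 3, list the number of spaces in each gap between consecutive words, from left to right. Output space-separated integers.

Line 1: ['fruit', 'fox'] (min_width=9, slack=0)
Line 2: ['clean'] (min_width=5, slack=4)
Line 3: ['take', 'cold'] (min_width=9, slack=0)
Line 4: ['bridge'] (min_width=6, slack=3)
Line 5: ['low', 'by', 'of'] (min_width=9, slack=0)
Line 6: ['book', 'low'] (min_width=8, slack=1)
Line 7: ['was'] (min_width=3, slack=6)
Line 8: ['desert'] (min_width=6, slack=3)
Line 9: ['deep', 'for'] (min_width=8, slack=1)
Line 10: ['glass', 'fox'] (min_width=9, slack=0)
Line 11: ['garden'] (min_width=6, slack=3)
Line 12: ['memory'] (min_width=6, slack=3)

Answer: 1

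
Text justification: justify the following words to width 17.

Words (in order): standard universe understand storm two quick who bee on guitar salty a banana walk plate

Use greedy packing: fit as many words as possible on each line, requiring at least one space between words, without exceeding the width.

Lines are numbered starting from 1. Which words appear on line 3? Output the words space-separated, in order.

Line 1: ['standard', 'universe'] (min_width=17, slack=0)
Line 2: ['understand', 'storm'] (min_width=16, slack=1)
Line 3: ['two', 'quick', 'who', 'bee'] (min_width=17, slack=0)
Line 4: ['on', 'guitar', 'salty', 'a'] (min_width=17, slack=0)
Line 5: ['banana', 'walk', 'plate'] (min_width=17, slack=0)

Answer: two quick who bee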